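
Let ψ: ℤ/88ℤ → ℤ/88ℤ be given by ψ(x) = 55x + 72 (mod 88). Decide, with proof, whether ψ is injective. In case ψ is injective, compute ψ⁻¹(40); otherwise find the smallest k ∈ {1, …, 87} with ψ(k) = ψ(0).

8

By definition, injectivity means: for all x_1, x_2 in the domain, ψ(x_1) = ψ(x_2) implies x_1 = x_2.
We have gcd(55, 88) = 11 > 1. Taking x_1 = 0 and x_2 = 8: ψ(0) = 72 and ψ(8) = 55·8 + 72 = 512 ≡ 72 (mod 88).
So ψ(0) = ψ(8) while 0 ≠ 8, therefore ψ is not injective.
Since ψ is not injective, we find the least positive k with ψ(k) = ψ(0): this means 55k ≡ 0 (mod 88), i.e. 88 ∣ 55k. Since gcd(55, 88) = 11, dividing through by 11 this holds exactly when 8 ∣ 5k, and as gcd(5, 8) = 1, exactly when 8 ∣ k.
The smallest positive such k is 8.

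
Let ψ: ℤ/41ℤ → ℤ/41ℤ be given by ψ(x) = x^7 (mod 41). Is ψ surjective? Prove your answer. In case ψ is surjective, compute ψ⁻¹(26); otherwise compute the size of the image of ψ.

Since 41 is prime, the nonzero elements of ℤ/41ℤ form a cyclic group of order 40.
As gcd(7, 40) = 1, raising to the 7th power is a bijection on this group: if s^7 ≡ t^7 then (st^{−1})^7 = 1, and the only element of order dividing gcd(7, 40) = 1 is 1, so s = t.
With ψ(0) = 0 this makes ψ injective on all of ℤ/41ℤ, hence bijective (finite equal-size domain and codomain). In particular ψ is surjective.
Since ψ is surjective, we find the preimage of 26. The inverse of x ↦ x^7 on (ℤ/41ℤ)^× is x ↦ x^23, because 7·23 = 161 = 4·40 + 1 ≡ 1 (mod 40) and x^{40} = 1 for x ≠ 0 (Fermat). So ψ⁻¹(26) = 26^23 mod 41.
Repeated squaring mod 41: 26^1 ≡ 26, 26^2 ≡ 26² = 676 ≡ 20, 26^4 ≡ 20² = 400 ≡ 31, 26^8 ≡ 31² = 961 ≡ 18, 26^16 ≡ 18² = 324 ≡ 37. Since 23 = 16 + 4 + 2 + 1, 26^23 ≡ 37·31·20·26: 37·31 = 1147 ≡ 40, then 40·20 = 800 ≡ 21, then 21·26 = 546 ≡ 13. So 26^23 ≡ 13 (mod 41).
Hence ψ⁻¹(26) = 13.

13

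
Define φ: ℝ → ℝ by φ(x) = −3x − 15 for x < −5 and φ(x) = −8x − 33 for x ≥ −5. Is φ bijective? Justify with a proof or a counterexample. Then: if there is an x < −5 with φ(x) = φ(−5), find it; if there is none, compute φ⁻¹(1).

-22/3

Both pieces are strictly decreasing (slopes −3 and −8), so each is injective on its own interval.
The left piece maps (−∞, −5) onto (0, ∞); the right piece maps [−5, ∞) onto (−∞, 7].
These images overlap. In particular φ(−5) = 7 (right piece), and solving −3x − 15 = 7 on the left piece gives x = −22/3 < −5.
So φ(−22/3) = φ(−5) with −22/3 ≠ −5, and φ is not injective, hence not bijective. This x = −22/3 is the requested value below −5.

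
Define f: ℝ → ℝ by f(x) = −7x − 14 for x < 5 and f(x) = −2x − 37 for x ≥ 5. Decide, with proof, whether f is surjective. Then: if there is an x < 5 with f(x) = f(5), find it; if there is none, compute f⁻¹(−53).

Both pieces are strictly decreasing (slopes −7 and −2), so each is injective on its own interval.
The left piece maps (−∞, 5) onto (−49, ∞); the right piece maps [5, ∞) onto (−∞, −47].
The union (−49, ∞) ∪ (−∞, −47] covers ℝ, so f is surjective.
For the follow-up: the images overlap, so an x < 5 with f(x) = f(5) exists. f(5) = −47; solving −7x − 14 = −47 for x < 5 gives x = (−47 + 14)/(−7) = 33/7.

33/7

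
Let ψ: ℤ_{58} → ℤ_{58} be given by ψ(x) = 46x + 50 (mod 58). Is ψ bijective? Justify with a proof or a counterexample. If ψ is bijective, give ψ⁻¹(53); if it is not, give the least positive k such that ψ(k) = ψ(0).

By definition, ψ is injective if ψ(a) = ψ(b) implies a = b.
We have gcd(46, 58) = 2 > 1. Taking a = 0 and b = 29: ψ(0) = 50 and ψ(29) = 46·29 + 50 = 1384 ≡ 50 (mod 58).
So ψ(0) = ψ(29) while 0 ≠ 29, so ψ is not injective, hence not bijective.
Since ψ is not bijective, we find the least positive k with ψ(k) = ψ(0): this means 46k ≡ 0 (mod 58), i.e. 58 ∣ 46k. Since gcd(46, 58) = 2, dividing through by 2 this holds exactly when 29 ∣ 23k, and as gcd(23, 29) = 1, exactly when 29 ∣ k.
The smallest positive such k is 29.

29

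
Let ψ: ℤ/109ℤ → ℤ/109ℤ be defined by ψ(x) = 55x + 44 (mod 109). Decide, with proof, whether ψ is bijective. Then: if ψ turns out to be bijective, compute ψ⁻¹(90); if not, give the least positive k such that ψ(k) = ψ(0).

Recall: ψ is injective when ψ(s) = ψ(t) forces s = t.
Suppose ψ(s) = ψ(t) in ℤ/109ℤ. Then 55s + 44 ≡ 55t + 44 (mod 109), hence 55(s − t) ≡ 0 (mod 109).
Since gcd(55, 109) = 1, 55 is invertible modulo 109, therefore s − t ≡ 0 (mod 109), i.e. s = t.
We now compute 55⁻¹ mod 109 explicitly. Euclid's algorithm: 109 = 1·55 + 54, 55 = 1·54 + 1; back-substituting gives 1 = 2·55 − 1·109, so 55⁻¹ ≡ 2 (mod 109).
For any y ∈ ℤ/109ℤ, x = 2(y − 44) mod 109 satisfies ψ(x) = 55·2(y − 44) + 44 ≡ y (since 55·2 ≡ 1 mod 109). So every y has a preimage.
So ψ is bijective.
Since ψ is bijective, we find ψ⁻¹(90): we need 55x ≡ 90 − 44 ≡ 46 (mod 109). Using 55⁻¹ = 2: x ≡ 2·46 = 92, so x = 92.
Check: ψ(92) = 55·92 + 44 = 5104 = 46·109 + 90 ≡ 90 (mod 109).

92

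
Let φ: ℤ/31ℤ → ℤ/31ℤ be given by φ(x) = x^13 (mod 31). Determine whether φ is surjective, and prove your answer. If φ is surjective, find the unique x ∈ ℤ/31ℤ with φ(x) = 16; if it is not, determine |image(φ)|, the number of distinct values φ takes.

Since 31 is prime, the nonzero elements of ℤ/31ℤ form a cyclic group of order 30.
As gcd(13, 30) = 1, raising to the 13th power is a bijection on this group: if a^13 ≡ b^13 then (ab^{−1})^13 = 1, and the only element of order dividing gcd(13, 30) = 1 is 1, so a = b.
With φ(0) = 0 this makes φ injective on all of ℤ/31ℤ, hence bijective (finite equal-size domain and codomain). In particular φ is surjective.
Since φ is surjective, we find the preimage of 16. The inverse of x ↦ x^13 on (ℤ/31ℤ)^× is x ↦ x^7, because 13·7 = 91 = 3·30 + 1 ≡ 1 (mod 30) and x^{30} = 1 for x ≠ 0 (Fermat). So φ⁻¹(16) = 16^7 mod 31.
Repeated squaring mod 31: 16^1 ≡ 16, 16^2 ≡ 16² = 256 ≡ 8, 16^4 ≡ 8² = 64 ≡ 2. Since 7 = 4 + 2 + 1, 16^7 ≡ 2·8·16: 2·8 = 16, then 16·16 = 256 ≡ 8. So 16^7 ≡ 8 (mod 31).
Hence φ⁻¹(16) = 8.

8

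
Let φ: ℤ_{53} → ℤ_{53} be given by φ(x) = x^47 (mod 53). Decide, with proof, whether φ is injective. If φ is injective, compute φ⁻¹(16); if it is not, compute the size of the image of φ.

Since 53 is prime, the nonzero elements of ℤ_{53} form a cyclic group of order 52.
As gcd(47, 52) = 1, raising to the 47th power is a bijection on this group: if x_1^47 ≡ x_2^47 then (x_1x_2^{−1})^47 = 1, and the only element of order dividing gcd(47, 52) = 1 is 1, so x_1 = x_2.
With φ(0) = 0 this makes φ injective on all of ℤ_{53}, hence bijective (finite equal-size domain and codomain). In particular φ is injective.
Since φ is injective, we find the preimage of 16. The inverse of x ↦ x^47 on (ℤ_{53})^× is x ↦ x^31, because 47·31 = 1457 = 28·52 + 1 ≡ 1 (mod 52) and x^{52} = 1 for x ≠ 0 (Fermat). So φ⁻¹(16) = 16^31 mod 53.
Repeated squaring mod 53: 16^1 ≡ 16, 16^2 ≡ 16² = 256 ≡ 44, 16^4 ≡ 44² = 1936 ≡ 28, 16^8 ≡ 28² = 784 ≡ 42, 16^16 ≡ 42² = 1764 ≡ 15. Since 31 = 16 + 8 + 4 + 2 + 1, 16^31 ≡ 15·42·28·44·16: 15·42 = 630 ≡ 47, then 47·28 = 1316 ≡ 44, then 44·44 = 1936 ≡ 28, then 28·16 = 448 ≡ 24. So 16^31 ≡ 24 (mod 53).
Hence φ⁻¹(16) = 24.

24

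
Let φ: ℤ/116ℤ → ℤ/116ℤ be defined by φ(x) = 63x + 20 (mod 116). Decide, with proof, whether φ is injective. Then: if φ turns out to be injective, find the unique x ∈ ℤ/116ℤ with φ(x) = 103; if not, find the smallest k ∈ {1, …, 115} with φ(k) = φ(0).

If φ(s) = φ(t), then 63s ≡ 63t (mod 116). Because gcd(63, 116) = 1, we may cancel 63 to get s ≡ t (mod 116).
Hence φ is injective.
We now compute 63⁻¹ mod 116 explicitly. Euclid's algorithm: 116 = 1·63 + 53, 63 = 1·53 + 10, 53 = 5·10 + 3, 10 = 3·3 + 1; back-substituting gives 1 = 35·63 − 19·116, so 63⁻¹ ≡ 35 (mod 116).
Since φ is injective, we find φ⁻¹(103): we need 63x ≡ 103 − 20 ≡ 83 (mod 116). Using 63⁻¹ = 35: x ≡ 35·83 = 2905 = 25·116 + 5, so x = 5.
Check: φ(5) = 63·5 + 20 = 335 = 2·116 + 103 ≡ 103 (mod 116).

5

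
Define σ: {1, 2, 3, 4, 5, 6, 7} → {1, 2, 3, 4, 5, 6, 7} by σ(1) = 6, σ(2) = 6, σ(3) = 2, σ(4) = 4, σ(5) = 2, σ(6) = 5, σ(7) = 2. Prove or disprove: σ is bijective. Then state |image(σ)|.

4

σ(1) = 6 = σ(2) with 1 ≠ 2, so σ is not injective, hence not bijective.
The image of σ is {2, 4, 5, 6}, which has 4 elements.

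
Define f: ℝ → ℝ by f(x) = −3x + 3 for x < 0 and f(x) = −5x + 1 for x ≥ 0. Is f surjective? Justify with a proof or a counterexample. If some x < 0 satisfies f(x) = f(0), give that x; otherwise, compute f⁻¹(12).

Both pieces are strictly decreasing (slopes −3 and −5), so each is injective on its own interval.
The left piece maps (−∞, 0) onto (3, ∞); the right piece maps [0, ∞) onto (−∞, 1].
The union (3, ∞) ∪ (−∞, 1] omits the interval between 3 and 1; in particular 3 has no preimage. So f is not surjective.
Because the two images are disjoint, no x < 0 has f(x) = f(0), so we compute f⁻¹(12): 12 lies in (3, ∞), so solve −3x + 3 = 12: x = (12 − 3)/(−3) = −3.

-3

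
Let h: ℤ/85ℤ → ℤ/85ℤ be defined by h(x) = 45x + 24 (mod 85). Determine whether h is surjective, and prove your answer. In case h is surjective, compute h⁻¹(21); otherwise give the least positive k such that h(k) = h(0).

Since gcd(45, 85) = 5, we have 45x ≡ 0 (mod 5) for all x, so h(x) ≡ 4 (mod 5).
But 0 ≢ 4 (mod 5), so 0 ∈ ℤ/85ℤ has no preimage. Thus h is not surjective.
Since h is not surjective, we find the least positive k with h(k) = h(0): this means 45k ≡ 0 (mod 85), i.e. 85 ∣ 45k. Since gcd(45, 85) = 5, dividing through by 5 this holds exactly when 17 ∣ 9k, and as gcd(9, 17) = 1, exactly when 17 ∣ k.
The smallest positive such k is 17.

17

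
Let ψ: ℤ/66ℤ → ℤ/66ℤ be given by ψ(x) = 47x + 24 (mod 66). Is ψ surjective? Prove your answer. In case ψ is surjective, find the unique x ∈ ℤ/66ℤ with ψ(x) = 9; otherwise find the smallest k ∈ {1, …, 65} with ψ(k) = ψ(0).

Since gcd(47, 66) = 1, 47 is invertible modulo 66. Euclid's algorithm: 66 = 1·47 + 19, 47 = 2·19 + 9, 19 = 2·9 + 1; back-substituting gives 1 = 59·47 − 42·66, so 47⁻¹ ≡ 59 (mod 66).
Then y ↦ 59(y − 24) is a two-sided inverse to ψ, so every y ∈ ℤ/66ℤ has a preimage.
Thus ψ is surjective.
Since ψ is surjective, we find ψ⁻¹(9): we need 47x ≡ 9 − 24 ≡ 51 (mod 66). Using 47⁻¹ = 59: x ≡ 59·51 = 3009 = 45·66 + 39, so x = 39.
Check: ψ(39) = 47·39 + 24 = 1857 = 28·66 + 9 ≡ 9 (mod 66).

39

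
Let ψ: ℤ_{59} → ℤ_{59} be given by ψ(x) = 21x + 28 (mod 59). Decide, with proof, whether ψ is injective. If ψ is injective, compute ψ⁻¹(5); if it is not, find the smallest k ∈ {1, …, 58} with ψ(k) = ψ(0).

27

Suppose ψ(s) = ψ(t) in ℤ_{59}. Then 21s + 28 ≡ 21t + 28 (mod 59), hence 21(s − t) ≡ 0 (mod 59).
Since gcd(21, 59) = 1, 21 is invertible modulo 59, therefore s − t ≡ 0 (mod 59), i.e. s = t.
Hence ψ is injective.
We now compute 21⁻¹ mod 59 explicitly. Euclid's algorithm: 59 = 2·21 + 17, 21 = 1·17 + 4, 17 = 4·4 + 1; back-substituting gives 1 = 45·21 − 16·59, so 21⁻¹ ≡ 45 (mod 59).
Since ψ is injective, we find ψ⁻¹(5): we need 21x ≡ 5 − 28 ≡ 36 (mod 59). Using 21⁻¹ = 45: x ≡ 45·36 = 1620 = 27·59 + 27, so x = 27.
Check: ψ(27) = 21·27 + 28 = 595 = 10·59 + 5 ≡ 5 (mod 59).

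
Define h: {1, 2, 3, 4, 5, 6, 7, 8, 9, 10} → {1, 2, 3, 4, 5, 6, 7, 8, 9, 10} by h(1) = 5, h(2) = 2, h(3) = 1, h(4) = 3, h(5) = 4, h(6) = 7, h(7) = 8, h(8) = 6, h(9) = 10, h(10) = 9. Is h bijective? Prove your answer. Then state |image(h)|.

The values 5, 2, 1, 3, 4, 7, 8, 6, 10, 9 are a permutation of {1, 2, 3, 4, 5, 6, 7, 8, 9, 10}: each element appears exactly once.
So h is injective and surjective, hence bijective.
The image of h is {1, 2, 3, 4, 5, 6, 7, 8, 9, 10}, which has 10 elements.

10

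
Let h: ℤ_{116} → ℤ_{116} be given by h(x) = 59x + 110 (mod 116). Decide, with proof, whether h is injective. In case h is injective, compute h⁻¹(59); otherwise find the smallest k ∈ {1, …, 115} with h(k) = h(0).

7

If h(s) = h(t), then 59s ≡ 59t (mod 116). Because gcd(59, 116) = 1, we may cancel 59 to get s ≡ t (mod 116).
Hence h is injective.
We now compute 59⁻¹ mod 116 explicitly. Euclid's algorithm: 116 = 1·59 + 57, 59 = 1·57 + 2, 57 = 28·2 + 1; back-substituting gives 1 = 59·59 − 30·116, so 59⁻¹ ≡ 59 (mod 116).
Since h is injective, we compute h⁻¹(59): solve 59x + 110 ≡ 59 (mod 116), i.e. 59x ≡ 65 (mod 116).
Multiplying by 59⁻¹ = 59 gives x ≡ 59·65 = 3835 = 33·116 + 7 ≡ 7 (mod 116).
Check: h(7) = 59·7 + 110 = 523 = 4·116 + 59 ≡ 59 (mod 116).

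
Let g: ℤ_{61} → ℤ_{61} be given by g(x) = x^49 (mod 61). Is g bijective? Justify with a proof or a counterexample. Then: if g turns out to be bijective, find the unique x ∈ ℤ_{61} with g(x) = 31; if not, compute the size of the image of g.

Since 61 is prime, the nonzero elements of ℤ_{61} form a cyclic group of order 60.
As gcd(49, 60) = 1, raising to the 49th power is a bijection on this group: if a^49 ≡ b^49 then (ab^{−1})^49 = 1, and the only element of order dividing gcd(49, 60) = 1 is 1, so a = b.
With g(0) = 0 this makes g injective on all of ℤ_{61}, hence bijective (finite equal-size domain and codomain). In particular g is bijective.
Since g is bijective, we find the preimage of 31. The inverse of x ↦ x^49 on (ℤ_{61})^× is x ↦ x^49, because 49·49 = 2401 = 40·60 + 1 ≡ 1 (mod 60) and x^{60} = 1 for x ≠ 0 (Fermat). So g⁻¹(31) = 31^49 mod 61.
Repeated squaring mod 61: 31^1 ≡ 31, 31^2 ≡ 31² = 961 ≡ 46, 31^4 ≡ 46² = 2116 ≡ 42, 31^8 ≡ 42² = 1764 ≡ 56, 31^16 ≡ 56² = 3136 ≡ 25, 31^32 ≡ 25² = 625 ≡ 15. Since 49 = 32 + 16 + 1, 31^49 ≡ 15·25·31: 15·25 = 375 ≡ 9, then 9·31 = 279 ≡ 35. So 31^49 ≡ 35 (mod 61).
Hence g⁻¹(31) = 35.

35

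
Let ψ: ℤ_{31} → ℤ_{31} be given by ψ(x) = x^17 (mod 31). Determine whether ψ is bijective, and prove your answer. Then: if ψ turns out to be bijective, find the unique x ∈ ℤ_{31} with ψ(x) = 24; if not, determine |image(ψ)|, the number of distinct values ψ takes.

21

Since 31 is prime, the nonzero elements of ℤ_{31} form a cyclic group of order 30.
As gcd(17, 30) = 1, raising to the 17th power is a bijection on this group: if x_1^17 ≡ x_2^17 then (x_1x_2^{−1})^17 = 1, and the only element of order dividing gcd(17, 30) = 1 is 1, so x_1 = x_2.
With ψ(0) = 0 this makes ψ injective on all of ℤ_{31}, hence bijective (finite equal-size domain and codomain). In particular ψ is bijective.
Since ψ is bijective, we find the preimage of 24. The inverse of x ↦ x^17 on (ℤ_{31})^× is x ↦ x^23, because 17·23 = 391 = 13·30 + 1 ≡ 1 (mod 30) and x^{30} = 1 for x ≠ 0 (Fermat). So ψ⁻¹(24) = 24^23 mod 31.
Repeated squaring mod 31: 24^1 ≡ 24, 24^2 ≡ 24² = 576 ≡ 18, 24^4 ≡ 18² = 324 ≡ 14, 24^8 ≡ 14² = 196 ≡ 10, 24^16 ≡ 10² = 100 ≡ 7. Since 23 = 16 + 4 + 2 + 1, 24^23 ≡ 7·14·18·24: 7·14 = 98 ≡ 5, then 5·18 = 90 ≡ 28, then 28·24 = 672 ≡ 21. So 24^23 ≡ 21 (mod 31).
Hence ψ⁻¹(24) = 21.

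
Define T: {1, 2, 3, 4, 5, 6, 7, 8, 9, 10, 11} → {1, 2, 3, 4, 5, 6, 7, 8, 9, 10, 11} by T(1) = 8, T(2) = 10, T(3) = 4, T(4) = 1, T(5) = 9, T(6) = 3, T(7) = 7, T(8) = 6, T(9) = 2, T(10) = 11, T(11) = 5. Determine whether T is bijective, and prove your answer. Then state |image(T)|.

The values 8, 10, 4, 1, 9, 3, 7, 6, 2, 11, 5 are a permutation of {1, 2, 3, 4, 5, 6, 7, 8, 9, 10, 11}: each element appears exactly once.
So T is injective and surjective, hence bijective.
The image of T is {1, 2, 3, 4, 5, 6, 7, 8, 9, 10, 11}, which has 11 elements.

11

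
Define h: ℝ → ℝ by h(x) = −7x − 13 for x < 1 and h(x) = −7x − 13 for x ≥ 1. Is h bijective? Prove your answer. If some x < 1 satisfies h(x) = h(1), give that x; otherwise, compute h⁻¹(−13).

Both pieces are strictly decreasing (slopes −7 and −7), so each is injective on its own interval.
The left piece maps (−∞, 1) onto (−20, ∞); the right piece maps [1, ∞) onto (−∞, −20].
Since −20 = −20, the images partition ℝ: h is injective and surjective, hence bijective.
Because the two images are disjoint, no x < 1 has h(x) = h(1), so we compute h⁻¹(−13): −13 lies in (−20, ∞), so solve −7x − 13 = −13: x = (−13 + 13)/(−7) = 0.

0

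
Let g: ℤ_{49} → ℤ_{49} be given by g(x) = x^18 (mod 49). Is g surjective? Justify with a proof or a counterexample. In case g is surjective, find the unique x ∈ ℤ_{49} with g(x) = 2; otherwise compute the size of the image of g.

8

g(3): Repeated squaring mod 49: 3^1 ≡ 3, 3^2 ≡ 3² = 9, 3^4 ≡ 9² = 81 ≡ 32, 3^8 ≡ 32² = 1024 ≡ 44, 3^16 ≡ 44² = 1936 ≡ 25. Since 18 = 16 + 2, 3^18 ≡ 25·9: 25·9 = 225 ≡ 29. So 3^18 ≡ 29 (mod 49).
g(5): Repeated squaring mod 49: 5^1 ≡ 5, 5^2 ≡ 5² = 25, 5^4 ≡ 25² = 625 ≡ 37, 5^8 ≡ 37² = 1369 ≡ 46, 5^16 ≡ 46² = 2116 ≡ 9. Since 18 = 16 + 2, 5^18 ≡ 9·25: 9·25 = 225 ≡ 29. So 5^18 ≡ 29 (mod 49).
So g(3) = g(5) = 29 while 3 ≠ 5, thus g is not injective.
A non-injective map from the 49-element set ℤ_{49} to itself takes at most 48 distinct values, so it cannot be surjective. Hence g is not surjective.
Since g is not surjective, we determine |image(g)|. Computing x^18 mod 49 for each x (by repeated squaring, reducing mod 49 at every step), the values g(0), g(1), …, g(48) are: 0, 1, 43, 29, 36, 29, 22, 0, 29, 8, 22, 43, 15, 43, 0, 8, 22, 15, 1, 1, 15, 0, 36, 36, 8, 8, 36, 36, 0, 15, 1, 1, 15, 22, 8, 0, 43, 15, 43, 22, 8, 29, 0, 22, 29, 36, 29, 43, 1.
The distinct values are {0, 1, 8, 15, 22, 29, 36, 43}; there are 8 of them.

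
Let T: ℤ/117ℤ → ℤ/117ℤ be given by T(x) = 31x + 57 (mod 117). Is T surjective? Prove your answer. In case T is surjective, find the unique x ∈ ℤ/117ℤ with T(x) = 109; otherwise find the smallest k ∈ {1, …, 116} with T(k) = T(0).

Recall: T is surjective if every y in the codomain equals T(x) for some x in the domain.
Since gcd(31, 117) = 1, 31 is invertible modulo 117. Euclid's algorithm: 117 = 3·31 + 24, 31 = 1·24 + 7, 24 = 3·7 + 3, 7 = 2·3 + 1; back-substituting gives 1 = 34·31 − 9·117, so 31⁻¹ ≡ 34 (mod 117).
Then y ↦ 34(y − 57) is a two-sided inverse to T, so every y ∈ ℤ/117ℤ has a preimage.
Thus T is surjective.
Since T is surjective, we find T⁻¹(109): we need 31x ≡ 109 − 57 ≡ 52 (mod 117). Using 31⁻¹ = 34: x ≡ 34·52 = 1768 = 15·117 + 13, so x = 13.
Check: T(13) = 31·13 + 57 = 460 = 3·117 + 109 ≡ 109 (mod 117).

13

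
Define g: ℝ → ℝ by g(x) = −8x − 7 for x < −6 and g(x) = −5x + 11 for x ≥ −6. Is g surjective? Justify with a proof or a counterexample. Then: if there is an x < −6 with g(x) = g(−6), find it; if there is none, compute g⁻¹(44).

-51/8

Both pieces are strictly decreasing (slopes −8 and −5), so each is injective on its own interval.
The left piece maps (−∞, −6) onto (41, ∞); the right piece maps [−6, ∞) onto (−∞, 41].
These images together cover ℝ, so g is surjective.
Because the two images are disjoint, no x < −6 has g(x) = g(−6), so we compute g⁻¹(44): 44 lies in (41, ∞), so solve −8x − 7 = 44: x = (44 + 7)/(−8) = −51/8.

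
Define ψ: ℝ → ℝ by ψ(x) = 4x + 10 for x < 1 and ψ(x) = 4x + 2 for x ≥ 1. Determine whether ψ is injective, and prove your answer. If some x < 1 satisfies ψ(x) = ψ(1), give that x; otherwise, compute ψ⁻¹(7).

-1

Both pieces are strictly increasing (slopes 4 and 4), so each is injective on its own interval.
The left piece maps (−∞, 1) onto (−∞, 14); the right piece maps [1, ∞) onto [6, ∞).
These images overlap. In particular ψ(1) = 6 (right piece), and solving 4x + 10 = 6 on the left piece gives x = −1 < 1.
So ψ(−1) = ψ(1) with −1 ≠ 1, and ψ is not injective. This x = −1 is the requested value below 1.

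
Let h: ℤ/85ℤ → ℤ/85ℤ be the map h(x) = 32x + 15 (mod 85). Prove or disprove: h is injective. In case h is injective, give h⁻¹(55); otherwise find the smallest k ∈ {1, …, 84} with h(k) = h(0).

65

Recall: h is injective if h(a) = h(b) implies a = b.
If h(a) = h(b), then 32a ≡ 32b (mod 85). Because gcd(32, 85) = 1, we may cancel 32 to get a ≡ b (mod 85).
Thus h is injective.
We now compute 32⁻¹ mod 85 explicitly. Euclid's algorithm: 85 = 2·32 + 21, 32 = 1·21 + 11, 21 = 1·11 + 10, 11 = 1·10 + 1; back-substituting gives 1 = 8·32 − 3·85, so 32⁻¹ ≡ 8 (mod 85).
Since h is injective, we find h⁻¹(55): we need 32x ≡ 55 − 15 ≡ 40 (mod 85). Using 32⁻¹ = 8: x ≡ 8·40 = 320 = 3·85 + 65, so x = 65.
Check: h(65) = 32·65 + 15 = 2095 = 24·85 + 55 ≡ 55 (mod 85).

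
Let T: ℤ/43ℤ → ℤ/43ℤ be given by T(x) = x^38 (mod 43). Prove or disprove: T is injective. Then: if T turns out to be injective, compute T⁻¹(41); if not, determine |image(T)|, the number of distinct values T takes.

22

T(21): Repeated squaring mod 43: 21^1 ≡ 21, 21^2 ≡ 21² = 441 ≡ 11, 21^4 ≡ 11² = 121 ≡ 35, 21^8 ≡ 35² = 1225 ≡ 21, 21^16 ≡ 21² = 441 ≡ 11, 21^32 ≡ 11² = 121 ≡ 35. Since 38 = 32 + 4 + 2, 21^38 ≡ 35·35·11: 35·35 = 1225 ≡ 21, then 21·11 = 231 ≡ 16. So 21^38 ≡ 16 (mod 43).
T(22): Repeated squaring mod 43: 22^1 ≡ 22, 22^2 ≡ 22² = 484 ≡ 11, 22^4 ≡ 11² = 121 ≡ 35, 22^8 ≡ 35² = 1225 ≡ 21, 22^16 ≡ 21² = 441 ≡ 11, 22^32 ≡ 11² = 121 ≡ 35. Since 38 = 32 + 4 + 2, 22^38 ≡ 35·35·11: 35·35 = 1225 ≡ 21, then 21·11 = 231 ≡ 16. So 22^38 ≡ 16 (mod 43).
So T(21) = T(22) = 16 while 21 ≠ 22, therefore T is not injective.
Since T is not injective, we determine |image(T)|. Computing x^38 mod 43 for each x (by repeated squaring, reducing mod 43 at every step), the values T(0), T(1), …, T(42) are: 0, 1, 35, 17, 21, 15, 36, 6, 4, 31, 9, 41, 13, 24, 38, 40, 11, 23, 10, 25, 14, 16, 16, 14, 25, 10, 23, 11, 40, 38, 24, 13, 41, 9, 31, 4, 6, 36, 15, 21, 17, 35, 1.
The distinct values are {0, 1, 4, 6, 9, 10, 11, 13, 14, 15, 16, 17, 21, 23, 24, 25, 31, 35, 36, 38, 40, 41}; there are 22 of them.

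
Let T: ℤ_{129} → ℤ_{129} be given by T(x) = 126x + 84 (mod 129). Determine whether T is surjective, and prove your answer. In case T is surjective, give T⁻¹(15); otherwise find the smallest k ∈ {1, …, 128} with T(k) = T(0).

43

Since gcd(126, 129) = 3, we have 126x ≡ 0 (mod 3) for all x, so T(x) ≡ 0 (mod 3).
But 1 ≢ 0 (mod 3), so 1 ∈ ℤ_{129} has no preimage. So T is not surjective.
Since T is not surjective, we find the least positive k with T(k) = T(0): this means 126k ≡ 0 (mod 129), i.e. 129 ∣ 126k. Since gcd(126, 129) = 3, dividing through by 3 this holds exactly when 43 ∣ 42k, and as gcd(42, 43) = 1, exactly when 43 ∣ k.
The smallest positive such k is 43.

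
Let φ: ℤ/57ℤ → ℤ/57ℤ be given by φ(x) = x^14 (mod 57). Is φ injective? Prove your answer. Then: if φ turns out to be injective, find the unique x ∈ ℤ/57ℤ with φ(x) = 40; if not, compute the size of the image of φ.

20

φ(8): Repeated squaring mod 57: 8^1 ≡ 8, 8^2 ≡ 8² = 64 ≡ 7, 8^4 ≡ 7² = 49, 8^8 ≡ 49² = 2401 ≡ 7. Since 14 = 8 + 4 + 2, 8^14 ≡ 7·49·7: 7·49 = 343 ≡ 1, then 1·7 = 7. So 8^14 ≡ 7 (mod 57).
φ(11): Repeated squaring mod 57: 11^1 ≡ 11, 11^2 ≡ 11² = 121 ≡ 7, 11^4 ≡ 7² = 49, 11^8 ≡ 49² = 2401 ≡ 7. Since 14 = 8 + 4 + 2, 11^14 ≡ 7·49·7: 7·49 = 343 ≡ 1, then 1·7 = 7. So 11^14 ≡ 7 (mod 57).
So φ(8) = φ(11) = 7 while 8 ≠ 11, so φ is not injective.
Since φ is not injective, we determine |image(φ)|. Computing x^14 mod 57 for each x (by repeated squaring, reducing mod 57 at every step), the values φ(0), φ(1), …, φ(56) are: 0, 1, 25, 42, 55, 28, 24, 49, 7, 54, 16, 7, 30, 43, 28, 36, 4, 25, 39, 19, 1, 6, 4, 55, 9, 43, 49, 45, 16, 16, 45, 49, 43, 9, 55, 4, 6, 1, 19, 39, 25, 4, 36, 28, 43, 30, 7, 16, 54, 7, 49, 24, 28, 55, 42, 25, 1.
The distinct values are {0, 1, 4, 6, 7, 9, 16, 19, 24, 25, 28, 30, 36, 39, 42, 43, 45, 49, 54, 55}; there are 20 of them.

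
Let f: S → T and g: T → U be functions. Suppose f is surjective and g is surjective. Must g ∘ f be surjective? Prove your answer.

surjective

Let c ∈ U. Since g is surjective, there is b ∈ T with g(b) = c. Since f is surjective, there is a ∈ S with f(a) = b.
Then (g ∘ f)(a) = g(b) = c. So g ∘ f is surjective.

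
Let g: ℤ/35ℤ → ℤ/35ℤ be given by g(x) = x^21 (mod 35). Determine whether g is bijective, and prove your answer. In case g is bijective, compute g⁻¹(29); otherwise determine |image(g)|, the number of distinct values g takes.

15

g(4): Repeated squaring mod 35: 4^1 ≡ 4, 4^2 ≡ 4² = 16, 4^4 ≡ 16² = 256 ≡ 11, 4^8 ≡ 11² = 121 ≡ 16, 4^16 ≡ 16² = 256 ≡ 11. Since 21 = 16 + 4 + 1, 4^21 ≡ 11·11·4: 11·11 = 121 ≡ 16, then 16·4 = 64 ≡ 29. So 4^21 ≡ 29 (mod 35).
g(9): Repeated squaring mod 35: 9^1 ≡ 9, 9^2 ≡ 9² = 81 ≡ 11, 9^4 ≡ 11² = 121 ≡ 16, 9^8 ≡ 16² = 256 ≡ 11, 9^16 ≡ 11² = 121 ≡ 16. Since 21 = 16 + 4 + 1, 9^21 ≡ 16·16·9: 16·16 = 256 ≡ 11, then 11·9 = 99 ≡ 29. So 9^21 ≡ 29 (mod 35).
So g(4) = g(9) = 29 while 4 ≠ 9, therefore g is not injective, hence not bijective.
Since g is not bijective, we determine |image(g)|. Computing x^21 mod 35 for each x (by repeated squaring, reducing mod 35 at every step), the values g(0), g(1), …, g(34) are: 0, 1, 22, 13, 29, 20, 6, 7, 8, 29, 20, 1, 27, 13, 14, 15, 1, 27, 8, 34, 20, 21, 22, 8, 34, 15, 6, 27, 28, 29, 15, 6, 22, 13, 34.
The distinct values are {0, 1, 6, 7, 8, 13, 14, 15, 20, 21, 22, 27, 28, 29, 34}; there are 15 of them.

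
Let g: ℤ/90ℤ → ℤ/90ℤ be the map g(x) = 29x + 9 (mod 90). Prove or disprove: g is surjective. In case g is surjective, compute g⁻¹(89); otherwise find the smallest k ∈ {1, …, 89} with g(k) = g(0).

40

Since gcd(29, 90) = 1, 29 is invertible modulo 90. Euclid's algorithm: 90 = 3·29 + 3, 29 = 9·3 + 2, 3 = 1·2 + 1; back-substituting gives 1 = 59·29 − 19·90, so 29⁻¹ ≡ 59 (mod 90).
For any y ∈ ℤ/90ℤ, x = 59(y − 9) mod 90 satisfies g(x) = 29·59(y − 9) + 9 ≡ y (since 29·59 ≡ 1 mod 90). So every y has a preimage.
Therefore g is surjective.
Since g is surjective, we find g⁻¹(89): we need 29x ≡ 89 − 9 ≡ 80 (mod 90). Using 29⁻¹ = 59: x ≡ 59·80 = 4720 = 52·90 + 40, so x = 40.
Check: g(40) = 29·40 + 9 = 1169 = 12·90 + 89 ≡ 89 (mod 90).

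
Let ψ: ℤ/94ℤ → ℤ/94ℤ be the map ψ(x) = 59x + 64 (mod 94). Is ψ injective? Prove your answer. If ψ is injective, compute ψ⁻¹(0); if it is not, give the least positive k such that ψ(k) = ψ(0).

26

By definition, ψ is injective when ψ(u) = ψ(v) forces u = v.
If ψ(u) = ψ(v), then 59u ≡ 59v (mod 94). Because gcd(59, 94) = 1, we may cancel 59 to get u ≡ v (mod 94).
So ψ is injective.
We now compute 59⁻¹ mod 94 explicitly. Euclid's algorithm: 94 = 1·59 + 35, 59 = 1·35 + 24, 35 = 1·24 + 11, 24 = 2·11 + 2, 11 = 5·2 + 1; back-substituting gives 1 = 51·59 − 32·94, so 59⁻¹ ≡ 51 (mod 94).
Since ψ is injective, we find ψ⁻¹(0): we need 59x ≡ 0 − 64 ≡ 30 (mod 94). Using 59⁻¹ = 51: x ≡ 51·30 = 1530 = 16·94 + 26, so x = 26.
Check: ψ(26) = 59·26 + 64 = 1598 = 17·94 + 0 ≡ 0 (mod 94).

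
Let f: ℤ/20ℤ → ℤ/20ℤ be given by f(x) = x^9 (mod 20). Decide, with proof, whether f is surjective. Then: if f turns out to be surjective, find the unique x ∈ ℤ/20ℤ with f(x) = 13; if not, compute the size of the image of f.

15

f(0) = 0^9 = 0.
f(10): Repeated squaring mod 20: 10^1 ≡ 10, 10^2 ≡ 10² = 100 ≡ 0, 10^4 ≡ 0² = 0, 10^8 ≡ 0² = 0. Since 9 = 8 + 1, 10^9 ≡ 0·10: 0·10 = 0. So 10^9 ≡ 0 (mod 20).
So f(0) = f(10) = 0 while 0 ≠ 10, therefore f is not injective.
A non-injective map from the 20-element set ℤ/20ℤ to itself takes at most 19 distinct values, so it cannot be surjective. Therefore f is not surjective.
Since f is not surjective, we determine |image(f)|. Computing x^9 mod 20 for each x (by repeated squaring, reducing mod 20 at every step), the values f(0), f(1), …, f(19) are: 0, 1, 12, 3, 4, 5, 16, 7, 8, 9, 0, 11, 12, 13, 4, 15, 16, 17, 8, 19.
The distinct values are {0, 1, 3, 4, 5, 7, 8, 9, 11, 12, 13, 15, 16, 17, 19}; there are 15 of them.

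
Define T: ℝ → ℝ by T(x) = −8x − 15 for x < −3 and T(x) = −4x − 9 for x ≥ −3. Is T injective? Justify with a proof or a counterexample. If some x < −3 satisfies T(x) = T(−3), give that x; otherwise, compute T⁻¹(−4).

-5/4

Both pieces are strictly decreasing (slopes −8 and −4), so each is injective on its own interval.
The left piece maps (−∞, −3) onto (9, ∞); the right piece maps [−3, ∞) onto (−∞, 3].
These images are disjoint, so no value is attained by both pieces. Hence T is injective.
Because the two images are disjoint, no x < −3 has T(x) = T(−3), so we compute T⁻¹(−4): −4 lies in (−∞, 3], so solve −4x − 9 = −4: x = (−4 + 9)/(−4) = −5/4.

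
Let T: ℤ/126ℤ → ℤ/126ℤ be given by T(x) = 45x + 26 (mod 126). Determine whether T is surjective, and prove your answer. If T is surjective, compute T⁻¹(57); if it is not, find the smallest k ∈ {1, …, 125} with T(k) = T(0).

14

Recall: T is surjective if every y in the codomain equals T(x) for some x in the domain.
Since gcd(45, 126) = 9, we have 45x ≡ 0 (mod 9) for all x, so T(x) ≡ 8 (mod 9).
But 0 ≢ 8 (mod 9), so 0 ∈ ℤ/126ℤ has no preimage. So T is not surjective.
Since T is not surjective, we find the least positive k with T(k) = T(0): this means 45k ≡ 0 (mod 126), i.e. 126 ∣ 45k. Since gcd(45, 126) = 9, dividing through by 9 this holds exactly when 14 ∣ 5k, and as gcd(5, 14) = 1, exactly when 14 ∣ k.
The smallest positive such k is 14.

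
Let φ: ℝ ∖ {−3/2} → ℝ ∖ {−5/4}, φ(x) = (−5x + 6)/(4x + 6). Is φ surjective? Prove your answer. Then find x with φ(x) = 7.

For any y ≠ −5/4, solving y(4x + 6) = −5x + 6 for x gives a well-defined x ≠ −3/2. So φ is surjective.
Solving φ(x) = 7: cross-multiplying gives −5x + 6 = 7(4x + 6), which rearranges to −33x = 36, so x = −12/11.

-12/11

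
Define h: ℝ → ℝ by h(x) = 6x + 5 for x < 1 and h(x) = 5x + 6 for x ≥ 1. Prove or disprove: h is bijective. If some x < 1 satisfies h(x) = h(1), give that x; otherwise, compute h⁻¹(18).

Both pieces are strictly increasing (slopes 6 and 5), so each is injective on its own interval.
The left piece maps (−∞, 1) onto (−∞, 11); the right piece maps [1, ∞) onto [11, ∞).
Since 11 = 11, the images partition ℝ: h is injective and surjective, hence bijective.
Because the two images are disjoint, no x < 1 has h(x) = h(1), so we compute h⁻¹(18): 18 lies in [11, ∞), so solve 5x + 6 = 18: x = (18 − 6)/5 = 12/5.

12/5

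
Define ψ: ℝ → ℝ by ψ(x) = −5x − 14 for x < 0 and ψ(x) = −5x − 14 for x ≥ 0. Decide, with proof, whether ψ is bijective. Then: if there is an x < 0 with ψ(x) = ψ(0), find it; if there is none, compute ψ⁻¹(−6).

-8/5

Both pieces are strictly decreasing (slopes −5 and −5), so each is injective on its own interval.
The left piece maps (−∞, 0) onto (−14, ∞); the right piece maps [0, ∞) onto (−∞, −14].
Since −14 = −14, the images partition ℝ: ψ is injective and surjective, hence bijective.
Because the two images are disjoint, no x < 0 has ψ(x) = ψ(0), so we compute ψ⁻¹(−6): −6 lies in (−14, ∞), so solve −5x − 14 = −6: x = (−6 + 14)/(−5) = −8/5.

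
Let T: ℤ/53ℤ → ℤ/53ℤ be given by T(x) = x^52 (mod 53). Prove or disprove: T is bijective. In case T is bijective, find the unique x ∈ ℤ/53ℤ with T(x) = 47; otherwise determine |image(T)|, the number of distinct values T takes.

2

T(1) = 1^52 = 1.
T(2): Repeated squaring mod 53: 2^1 ≡ 2, 2^2 ≡ 2² = 4, 2^4 ≡ 4² = 16, 2^8 ≡ 16² = 256 ≡ 44, 2^16 ≡ 44² = 1936 ≡ 28, 2^32 ≡ 28² = 784 ≡ 42. Since 52 = 32 + 16 + 4, 2^52 ≡ 42·28·16: 42·28 = 1176 ≡ 10, then 10·16 = 160 ≡ 1. So 2^52 ≡ 1 (mod 53).
So T(1) = T(2) = 1 while 1 ≠ 2, hence T is not injective, hence not bijective.
Since T is not bijective, we determine |image(T)|. Computing x^52 mod 53 for each x (by repeated squaring, reducing mod 53 at every step), the values T(0), T(1), …, T(52) are: 0, 1, 1, 1, 1, 1, 1, 1, 1, 1, 1, 1, 1, 1, 1, 1, 1, 1, 1, 1, 1, 1, 1, 1, 1, 1, 1, 1, 1, 1, 1, 1, 1, 1, 1, 1, 1, 1, 1, 1, 1, 1, 1, 1, 1, 1, 1, 1, 1, 1, 1, 1, 1.
The distinct values are {0, 1}; there are 2 of them.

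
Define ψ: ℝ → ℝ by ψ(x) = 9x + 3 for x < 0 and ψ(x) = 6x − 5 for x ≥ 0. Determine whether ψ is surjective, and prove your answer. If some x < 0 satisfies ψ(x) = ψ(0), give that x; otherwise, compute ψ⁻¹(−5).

-8/9

Both pieces are strictly increasing (slopes 9 and 6), so each is injective on its own interval.
The left piece maps (−∞, 0) onto (−∞, 3); the right piece maps [0, ∞) onto [−5, ∞).
The union (−∞, 3) ∪ [−5, ∞) covers ℝ, so ψ is surjective.
For the follow-up: the images overlap, so an x < 0 with ψ(x) = ψ(0) exists. ψ(0) = −5; solving 9x + 3 = −5 for x < 0 gives x = (−5 − 3)/9 = −8/9.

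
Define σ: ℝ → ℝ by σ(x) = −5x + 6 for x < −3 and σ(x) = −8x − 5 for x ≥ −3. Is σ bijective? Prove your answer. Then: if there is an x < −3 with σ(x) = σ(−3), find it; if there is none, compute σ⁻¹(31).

Both pieces are strictly decreasing (slopes −5 and −8), so each is injective on its own interval.
The left piece maps (−∞, −3) onto (21, ∞); the right piece maps [−3, ∞) onto (−∞, 19].
The images leave a gap (21 has no preimage), so σ is not surjective, hence not bijective.
Because the two images are disjoint, no x < −3 has σ(x) = σ(−3), so we compute σ⁻¹(31): 31 lies in (21, ∞), so solve −5x + 6 = 31: x = (31 − 6)/(−5) = −5.

-5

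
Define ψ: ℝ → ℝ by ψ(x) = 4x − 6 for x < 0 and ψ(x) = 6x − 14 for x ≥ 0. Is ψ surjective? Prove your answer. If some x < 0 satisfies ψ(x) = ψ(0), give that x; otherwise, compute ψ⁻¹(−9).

Both pieces are strictly increasing (slopes 4 and 6), so each is injective on its own interval.
The left piece maps (−∞, 0) onto (−∞, −6); the right piece maps [0, ∞) onto [−14, ∞).
The union (−∞, −6) ∪ [−14, ∞) covers ℝ, so ψ is surjective.
For the follow-up: the images overlap, so an x < 0 with ψ(x) = ψ(0) exists. ψ(0) = −14; solving 4x − 6 = −14 for x < 0 gives x = (−14 + 6)/4 = −2.

-2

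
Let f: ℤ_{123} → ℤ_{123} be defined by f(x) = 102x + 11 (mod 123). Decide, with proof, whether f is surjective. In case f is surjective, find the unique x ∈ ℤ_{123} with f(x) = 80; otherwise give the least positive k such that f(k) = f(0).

41

Since gcd(102, 123) = 3, we have 102x ≡ 0 (mod 3) for all x, so f(x) ≡ 2 (mod 3).
But 0 ≢ 2 (mod 3), so 0 ∈ ℤ_{123} has no preimage. Therefore f is not surjective.
Since f is not surjective, we find the least positive k with f(k) = f(0): this means 102k ≡ 0 (mod 123), i.e. 123 ∣ 102k. Since gcd(102, 123) = 3, dividing through by 3 this holds exactly when 41 ∣ 34k, and as gcd(34, 41) = 1, exactly when 41 ∣ k.
The smallest positive such k is 41.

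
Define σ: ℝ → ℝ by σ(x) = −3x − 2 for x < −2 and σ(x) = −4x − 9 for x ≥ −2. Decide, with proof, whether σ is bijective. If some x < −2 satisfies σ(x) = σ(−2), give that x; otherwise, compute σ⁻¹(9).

Both pieces are strictly decreasing (slopes −3 and −4), so each is injective on its own interval.
The left piece maps (−∞, −2) onto (4, ∞); the right piece maps [−2, ∞) onto (−∞, −1].
The images leave a gap (4 has no preimage), so σ is not surjective, hence not bijective.
Because the two images are disjoint, no x < −2 has σ(x) = σ(−2), so we compute σ⁻¹(9): 9 lies in (4, ∞), so solve −3x − 2 = 9: x = (9 + 2)/(−3) = −11/3.

-11/3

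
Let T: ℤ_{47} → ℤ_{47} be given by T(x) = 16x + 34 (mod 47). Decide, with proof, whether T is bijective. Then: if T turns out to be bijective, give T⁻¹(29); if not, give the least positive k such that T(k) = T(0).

Recall that injectivity means: for all s, t in the domain, T(s) = T(t) implies s = t.
If T(s) = T(t), then 16s ≡ 16t (mod 47). Because gcd(16, 47) = 1, we may cancel 16 to get s ≡ t (mod 47).
We now compute 16⁻¹ mod 47 explicitly. Euclid's algorithm: 47 = 2·16 + 15, 16 = 1·15 + 1; back-substituting gives 1 = 3·16 − 1·47, so 16⁻¹ ≡ 3 (mod 47).
For any y ∈ ℤ_{47}, x = 3(y − 34) mod 47 satisfies T(x) = 16·3(y − 34) + 34 ≡ y (since 16·3 ≡ 1 mod 47). So every y has a preimage.
So T is bijective.
Since T is bijective, we find T⁻¹(29): we need 16x ≡ 29 − 34 ≡ 42 (mod 47). Using 16⁻¹ = 3: x ≡ 3·42 = 126 = 2·47 + 32, so x = 32.
Check: T(32) = 16·32 + 34 = 546 = 11·47 + 29 ≡ 29 (mod 47).

32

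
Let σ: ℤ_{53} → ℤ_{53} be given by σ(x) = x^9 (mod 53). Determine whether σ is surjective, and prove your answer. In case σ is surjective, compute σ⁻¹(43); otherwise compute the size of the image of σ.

Since 53 is prime, the nonzero elements of ℤ_{53} form a cyclic group of order 52.
As gcd(9, 52) = 1, raising to the 9th power is a bijection on this group: if x_1^9 ≡ x_2^9 then (x_1x_2^{−1})^9 = 1, and the only element of order dividing gcd(9, 52) = 1 is 1, so x_1 = x_2.
With σ(0) = 0 this makes σ injective on all of ℤ_{53}, hence bijective (finite equal-size domain and codomain). In particular σ is surjective.
Since σ is surjective, we find the preimage of 43. The inverse of x ↦ x^9 on (ℤ_{53})^× is x ↦ x^29, because 9·29 = 261 = 5·52 + 1 ≡ 1 (mod 52) and x^{52} = 1 for x ≠ 0 (Fermat). So σ⁻¹(43) = 43^29 mod 53.
Repeated squaring mod 53: 43^1 ≡ 43, 43^2 ≡ 43² = 1849 ≡ 47, 43^4 ≡ 47² = 2209 ≡ 36, 43^8 ≡ 36² = 1296 ≡ 24, 43^16 ≡ 24² = 576 ≡ 46. Since 29 = 16 + 8 + 4 + 1, 43^29 ≡ 46·24·36·43: 46·24 = 1104 ≡ 44, then 44·36 = 1584 ≡ 47, then 47·43 = 2021 ≡ 7. So 43^29 ≡ 7 (mod 53).
Hence σ⁻¹(43) = 7.

7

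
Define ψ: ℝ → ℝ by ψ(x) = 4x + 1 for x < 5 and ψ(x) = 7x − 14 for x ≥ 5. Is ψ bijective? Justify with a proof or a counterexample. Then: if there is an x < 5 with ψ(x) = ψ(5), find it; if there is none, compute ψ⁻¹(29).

Both pieces are strictly increasing (slopes 4 and 7), so each is injective on its own interval.
The left piece maps (−∞, 5) onto (−∞, 21); the right piece maps [5, ∞) onto [21, ∞).
Since 21 = 21, the images partition ℝ: ψ is injective and surjective, hence bijective.
Because the two images are disjoint, no x < 5 has ψ(x) = ψ(5), so we compute ψ⁻¹(29): 29 lies in [21, ∞), so solve 7x − 14 = 29: x = (29 + 14)/7 = 43/7.

43/7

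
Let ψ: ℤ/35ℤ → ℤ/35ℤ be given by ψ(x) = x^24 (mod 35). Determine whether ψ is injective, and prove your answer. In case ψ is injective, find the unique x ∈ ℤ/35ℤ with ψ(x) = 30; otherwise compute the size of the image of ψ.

ψ(1) = 1^24 = 1.
ψ(2): Repeated squaring mod 35: 2^1 ≡ 2, 2^2 ≡ 2² = 4, 2^4 ≡ 4² = 16, 2^8 ≡ 16² = 256 ≡ 11, 2^16 ≡ 11² = 121 ≡ 16. Since 24 = 16 + 8, 2^24 ≡ 16·11: 16·11 = 176 ≡ 1. So 2^24 ≡ 1 (mod 35).
So ψ(1) = ψ(2) = 1 while 1 ≠ 2, thus ψ is not injective.
Since ψ is not injective, we determine |image(ψ)|. Computing x^24 mod 35 for each x (by repeated squaring, reducing mod 35 at every step), the values ψ(0), ψ(1), …, ψ(34) are: 0, 1, 1, 1, 1, 15, 1, 21, 1, 1, 15, 1, 1, 1, 21, 15, 1, 1, 1, 1, 15, 21, 1, 1, 1, 15, 1, 1, 21, 1, 15, 1, 1, 1, 1.
The distinct values are {0, 1, 15, 21}; there are 4 of them.

4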